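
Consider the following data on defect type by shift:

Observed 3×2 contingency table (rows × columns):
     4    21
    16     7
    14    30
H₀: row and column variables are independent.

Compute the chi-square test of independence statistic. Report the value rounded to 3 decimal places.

test statistic = 15.708

Row totals [25, 23, 44], col totals [34, 58], n=92
χ² = (4−9.24)²/9.24 + (21−15.76)²/15.76 + (16−8.50)²/8.50 + (7−14.50)²/14.50 + (14−16.26)²/16.26 + (30−27.74)²/27.74 = 15.7080
df = 2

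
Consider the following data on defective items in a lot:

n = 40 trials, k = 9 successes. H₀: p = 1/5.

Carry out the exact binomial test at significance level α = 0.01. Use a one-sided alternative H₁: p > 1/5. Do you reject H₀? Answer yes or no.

reject H₀: no

Exact binomial: n=40, k=9, p₀=1/5=0.2000
P(X≥9) from Σ C(n,i)·p₀^i·(1−p₀)^(n−i)
p-value (one-sided, H₁ greater) = 0.40687
At α=0.01: p ≥ α → fail to reject H₀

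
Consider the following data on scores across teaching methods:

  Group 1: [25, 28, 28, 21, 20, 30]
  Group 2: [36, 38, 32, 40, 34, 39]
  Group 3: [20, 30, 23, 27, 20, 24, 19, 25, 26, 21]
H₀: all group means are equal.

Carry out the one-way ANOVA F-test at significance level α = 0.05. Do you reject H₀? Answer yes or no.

Group means [25.33, 36.50, 23.50], grand mean 27.545
SSB = Σnᵢ(x̄ᵢ−x̄)² = 674.121; SSW = ΣΣ(x−x̄ᵢ)² = 245.333
MSB = 674.121/2 = 337.0606; MSW = 245.333/19 = 12.9123
F = MSB/MSW = 26.1039
df = (2, 19)
p-value (upper-tail) = 0.00000
At α=0.05: p < α → reject H₀

reject H₀: yes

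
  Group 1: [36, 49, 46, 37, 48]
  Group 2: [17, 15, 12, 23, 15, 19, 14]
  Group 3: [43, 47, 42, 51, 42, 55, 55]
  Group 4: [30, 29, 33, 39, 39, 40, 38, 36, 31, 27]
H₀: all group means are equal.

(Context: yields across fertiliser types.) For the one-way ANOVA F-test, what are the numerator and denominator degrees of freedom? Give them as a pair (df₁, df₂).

degrees of freedom = [3, 25]

k = 4 groups, N = 29 total
df = (k−1, N−k) = (4−1, 29−4) = (3, 25)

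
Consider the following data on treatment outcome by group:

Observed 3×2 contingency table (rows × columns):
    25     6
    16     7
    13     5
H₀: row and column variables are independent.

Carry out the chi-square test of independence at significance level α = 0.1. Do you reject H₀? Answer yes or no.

reject H₀: no

Row totals [31, 23, 18], col totals [54, 18], n=72
χ² = (25−23.25)²/23.25 + (6−7.75)²/7.75 + (16−17.25)²/17.25 + (7−5.75)²/5.75 + (13−13.50)²/13.50 + (5−4.50)²/4.50 = 0.9633
df = 2
p-value (upper-tail) = 0.61777
At α=0.1: p ≥ α → fail to reject H₀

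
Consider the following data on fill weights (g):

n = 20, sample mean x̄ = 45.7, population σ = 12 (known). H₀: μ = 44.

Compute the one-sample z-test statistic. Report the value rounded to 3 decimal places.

test statistic = 0.634

SE = σ/√n = 12/√20 = 2.6833
z = (x̄−μ₀)/SE = (45.7−44)/2.6833 = 0.6336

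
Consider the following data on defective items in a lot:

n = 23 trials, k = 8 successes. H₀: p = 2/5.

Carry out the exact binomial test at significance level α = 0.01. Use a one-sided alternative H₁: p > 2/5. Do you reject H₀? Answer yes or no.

reject H₀: no

Exact binomial: n=23, k=8, p₀=2/5=0.4000
P(X≥8) from Σ C(n,i)·p₀^i·(1−p₀)^(n−i)
p-value (one-sided, H₁ greater) = 0.76273
At α=0.01: p ≥ α → fail to reject H₀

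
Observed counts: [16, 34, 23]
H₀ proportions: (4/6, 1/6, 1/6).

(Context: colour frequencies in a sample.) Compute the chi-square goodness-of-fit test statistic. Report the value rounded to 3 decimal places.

test statistic = 70.753

n = 73; E_i = n·p_i = [48.67, 12.17, 12.17]
χ² = (16−48.67)²/48.67 + (34−12.17)²/12.17 + (23−12.17)²/12.17 = 70.7534
df = 2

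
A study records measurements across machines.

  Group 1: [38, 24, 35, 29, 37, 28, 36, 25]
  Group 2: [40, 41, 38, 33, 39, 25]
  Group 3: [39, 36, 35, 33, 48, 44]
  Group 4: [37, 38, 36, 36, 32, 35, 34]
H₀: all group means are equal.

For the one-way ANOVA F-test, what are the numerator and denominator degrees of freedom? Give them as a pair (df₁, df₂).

degrees of freedom = [3, 23]

k = 4 groups, N = 27 total
df = (k−1, N−k) = (4−1, 27−4) = (3, 23)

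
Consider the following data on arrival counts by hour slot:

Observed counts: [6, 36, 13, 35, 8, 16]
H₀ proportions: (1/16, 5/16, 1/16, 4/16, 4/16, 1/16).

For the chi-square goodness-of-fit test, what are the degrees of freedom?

degrees of freedom = 5

df = k − 1 = 6 − 1 = 5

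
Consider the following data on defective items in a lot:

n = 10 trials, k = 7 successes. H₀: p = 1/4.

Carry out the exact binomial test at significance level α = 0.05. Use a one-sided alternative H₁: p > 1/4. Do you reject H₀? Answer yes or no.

Exact binomial: n=10, k=7, p₀=1/4=0.2500
P(X≥7) from Σ C(n,i)·p₀^i·(1−p₀)^(n−i)
p-value (one-sided, H₁ greater) = 0.00351
At α=0.05: p < α → reject H₀

reject H₀: yes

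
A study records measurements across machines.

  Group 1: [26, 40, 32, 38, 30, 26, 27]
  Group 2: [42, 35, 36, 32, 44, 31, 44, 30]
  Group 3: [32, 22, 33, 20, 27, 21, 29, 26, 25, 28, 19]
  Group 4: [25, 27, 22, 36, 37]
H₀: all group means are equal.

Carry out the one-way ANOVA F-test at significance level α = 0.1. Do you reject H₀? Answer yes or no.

reject H₀: yes

Group means [31.29, 36.75, 25.64, 29.40], grand mean 30.387
SSB = Σnᵢ(x̄ᵢ−x̄)² = 582.681; SSW = ΣΣ(x−x̄ᵢ)² = 840.674
MSB = 582.681/3 = 194.2269; MSW = 840.674/27 = 31.1361
F = MSB/MSW = 6.2380
df = (3, 27)
p-value (upper-tail) = 0.00234
At α=0.1: p < α → reject H₀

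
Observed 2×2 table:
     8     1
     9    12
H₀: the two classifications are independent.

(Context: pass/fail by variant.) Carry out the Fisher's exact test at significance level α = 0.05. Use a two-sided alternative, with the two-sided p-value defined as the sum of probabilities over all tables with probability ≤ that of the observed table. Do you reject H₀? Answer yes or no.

Margins: r₁=9, r₂=21, c₁=17, c₂=13, n=30
p_obs = C(9,8)·C(21,9)/C(30,17); sum pmf over tables with pmf ≤ p_obs
p-value (two-sided) = 0.04168
At α=0.05: p < α → reject H₀

reject H₀: yes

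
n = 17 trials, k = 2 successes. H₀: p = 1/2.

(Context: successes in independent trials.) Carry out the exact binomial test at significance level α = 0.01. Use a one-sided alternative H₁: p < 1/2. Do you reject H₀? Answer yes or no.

reject H₀: yes

Exact binomial: n=17, k=2, p₀=1/2=0.5000
P(X≤2) from Σ C(n,i)·p₀^i·(1−p₀)^(n−i)
p-value (one-sided, H₁ less) = 0.00117
At α=0.01: p < α → reject H₀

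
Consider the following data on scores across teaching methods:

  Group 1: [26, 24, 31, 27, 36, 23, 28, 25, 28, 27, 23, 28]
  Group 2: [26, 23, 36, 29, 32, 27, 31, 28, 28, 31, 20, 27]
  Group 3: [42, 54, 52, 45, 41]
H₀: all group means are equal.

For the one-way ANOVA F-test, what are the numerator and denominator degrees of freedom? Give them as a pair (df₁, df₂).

k = 3 groups, N = 29 total
df = (k−1, N−k) = (3−1, 29−3) = (2, 26)

degrees of freedom = [2, 26]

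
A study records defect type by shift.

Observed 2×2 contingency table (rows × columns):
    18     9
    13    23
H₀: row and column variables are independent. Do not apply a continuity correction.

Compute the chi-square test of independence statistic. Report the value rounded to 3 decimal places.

test statistic = 5.763

Row totals [27, 36], col totals [31, 32], n=63
χ² = (18−13.29)²/13.29 + (9−13.71)²/13.71 + (13−17.71)²/17.71 + (23−18.29)²/18.29 = 5.7634
df = 1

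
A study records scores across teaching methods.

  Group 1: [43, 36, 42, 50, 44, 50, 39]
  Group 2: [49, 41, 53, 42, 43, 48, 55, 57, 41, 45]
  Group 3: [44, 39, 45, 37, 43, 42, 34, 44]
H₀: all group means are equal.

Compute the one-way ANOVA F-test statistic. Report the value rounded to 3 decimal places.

test statistic = 3.501

Group means [43.43, 47.40, 41.00], grand mean 44.240
SSB = Σnᵢ(x̄ᵢ−x̄)² = 188.446; SSW = ΣΣ(x−x̄ᵢ)² = 592.114
MSB = 188.446/2 = 94.2229; MSW = 592.114/22 = 26.9143
F = MSB/MSW = 3.5008
df = (2, 22)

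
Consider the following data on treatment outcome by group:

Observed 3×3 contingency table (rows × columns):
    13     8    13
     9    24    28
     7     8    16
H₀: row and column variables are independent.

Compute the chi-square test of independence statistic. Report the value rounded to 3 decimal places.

Row totals [34, 61, 31], col totals [29, 40, 57], n=126
χ² = (13−7.83)²/7.83 + (8−10.79)²/10.79 + (13−15.38)²/15.38 + (9−14.04)²/14.04 + (24−19.37)²/19.37 + (28−27.60)²/27.60 + (7−7.13)²/7.13 + (8−9.84)²/9.84 + (16−14.02)²/14.02 = 8.0632
df = 4

test statistic = 8.063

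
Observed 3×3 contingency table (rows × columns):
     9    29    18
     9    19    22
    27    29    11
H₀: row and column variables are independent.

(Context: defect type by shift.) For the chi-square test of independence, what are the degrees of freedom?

degrees of freedom = 4

df = (r−1)(c−1) = (3−1)·(3−1) = 4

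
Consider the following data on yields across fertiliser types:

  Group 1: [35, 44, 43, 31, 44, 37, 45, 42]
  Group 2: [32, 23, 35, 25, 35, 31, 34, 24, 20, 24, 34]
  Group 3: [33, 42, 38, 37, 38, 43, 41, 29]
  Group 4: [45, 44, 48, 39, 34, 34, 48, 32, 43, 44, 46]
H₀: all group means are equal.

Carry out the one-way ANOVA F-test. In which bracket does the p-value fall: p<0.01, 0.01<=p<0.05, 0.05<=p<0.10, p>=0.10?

Group means [40.12, 28.82, 37.62, 41.55], grand mean 36.737
SSB = Σnᵢ(x̄ᵢ−x̄)² = 1042.255; SSW = ΣΣ(x−x̄ᵢ)² = 999.114
MSB = 1042.255/3 = 347.4183; MSW = 999.114/34 = 29.3857
F = MSB/MSW = 11.8227
df = (3, 34)
p-value (upper-tail) = 0.00002
→ bracket: p<0.01

p-value bracket: p<0.01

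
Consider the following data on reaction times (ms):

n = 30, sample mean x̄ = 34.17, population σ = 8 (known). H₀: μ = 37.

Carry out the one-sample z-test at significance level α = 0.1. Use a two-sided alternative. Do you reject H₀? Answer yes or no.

SE = σ/√n = 8/√30 = 1.4606
z = (x̄−μ₀)/SE = (34.17−37)/1.4606 = -1.9376
p-value (two-sided) = 0.05268
At α=0.1: p < α → reject H₀

reject H₀: yes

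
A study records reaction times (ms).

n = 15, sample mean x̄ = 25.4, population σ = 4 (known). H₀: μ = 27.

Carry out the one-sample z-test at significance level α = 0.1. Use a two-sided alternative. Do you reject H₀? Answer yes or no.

reject H₀: no

SE = σ/√n = 4/√15 = 1.0328
z = (x̄−μ₀)/SE = (25.4−27)/1.0328 = -1.5492
p-value (two-sided) = 0.12134
At α=0.1: p ≥ α → fail to reject H₀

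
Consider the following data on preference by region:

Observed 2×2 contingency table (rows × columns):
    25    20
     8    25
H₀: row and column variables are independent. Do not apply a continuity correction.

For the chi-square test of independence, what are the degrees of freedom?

degrees of freedom = 1

df = (r−1)(c−1) = (2−1)·(2−1) = 1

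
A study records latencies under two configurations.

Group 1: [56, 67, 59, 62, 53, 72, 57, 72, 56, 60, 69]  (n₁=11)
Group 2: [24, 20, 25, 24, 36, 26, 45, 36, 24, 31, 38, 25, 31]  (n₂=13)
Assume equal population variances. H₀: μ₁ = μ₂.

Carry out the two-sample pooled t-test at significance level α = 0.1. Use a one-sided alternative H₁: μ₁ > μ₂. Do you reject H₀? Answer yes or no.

x̄₁=62.091, s₁=6.818, n₁=11
x̄₂=29.615, s₂=7.275, n₂=13
s_p² = [10·6.818² + 12·7.275²]/22 = 49.9994
SE = √(s_p²·(1/11+1/13)) = 2.8968
t = (62.091−29.615)/2.8968 = 11.2108
df = 22
p-value (one-sided, H₁ greater) = 0.00000
At α=0.1: p < α → reject H₀

reject H₀: yes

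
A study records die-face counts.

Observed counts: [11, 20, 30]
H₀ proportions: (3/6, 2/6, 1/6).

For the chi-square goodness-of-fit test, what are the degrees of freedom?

df = k − 1 = 3 − 1 = 2

degrees of freedom = 2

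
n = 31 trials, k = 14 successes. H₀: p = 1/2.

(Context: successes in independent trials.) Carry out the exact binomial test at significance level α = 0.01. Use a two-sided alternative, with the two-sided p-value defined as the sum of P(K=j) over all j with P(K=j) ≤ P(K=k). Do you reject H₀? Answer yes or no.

Exact binomial: n=31, k=14, p₀=1/2=0.5000
P(X=j) = C(n,j)·p₀^j·(1−p₀)^(n−j); p = Σ P(X=j) over j with P(X=j) ≤ P(X=14)
p-value (two-sided) = 0.72010
At α=0.01: p ≥ α → fail to reject H₀

reject H₀: no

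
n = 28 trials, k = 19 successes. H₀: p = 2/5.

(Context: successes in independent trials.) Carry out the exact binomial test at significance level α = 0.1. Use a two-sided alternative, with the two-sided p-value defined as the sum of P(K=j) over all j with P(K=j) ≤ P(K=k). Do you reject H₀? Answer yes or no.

reject H₀: yes

Exact binomial: n=28, k=19, p₀=2/5=0.4000
P(X=j) = C(n,j)·p₀^j·(1−p₀)^(n−j); p = Σ P(X=j) over j with P(X=j) ≤ P(X=19)
p-value (two-sided) = 0.00338
At α=0.1: p < α → reject H₀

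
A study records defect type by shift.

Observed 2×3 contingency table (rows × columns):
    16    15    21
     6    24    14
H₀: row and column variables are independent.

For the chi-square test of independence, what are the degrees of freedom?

degrees of freedom = 2

df = (r−1)(c−1) = (2−1)·(3−1) = 2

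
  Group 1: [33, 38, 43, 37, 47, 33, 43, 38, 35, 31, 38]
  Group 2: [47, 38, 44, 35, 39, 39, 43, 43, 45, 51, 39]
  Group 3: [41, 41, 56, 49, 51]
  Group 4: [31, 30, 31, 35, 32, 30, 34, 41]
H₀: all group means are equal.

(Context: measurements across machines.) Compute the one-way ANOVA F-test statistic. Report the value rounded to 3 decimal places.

test statistic = 11.068

Group means [37.82, 42.09, 47.60, 33.00], grand mean 39.457
SSB = Σnᵢ(x̄ᵢ−x̄)² = 770.940; SSW = ΣΣ(x−x̄ᵢ)² = 719.745
MSB = 770.940/3 = 256.9801; MSW = 719.745/31 = 23.2176
F = MSB/MSW = 11.0683
df = (3, 31)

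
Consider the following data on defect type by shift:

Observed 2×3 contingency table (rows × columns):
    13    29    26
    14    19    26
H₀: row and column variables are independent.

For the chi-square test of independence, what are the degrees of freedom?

degrees of freedom = 2

df = (r−1)(c−1) = (2−1)·(3−1) = 2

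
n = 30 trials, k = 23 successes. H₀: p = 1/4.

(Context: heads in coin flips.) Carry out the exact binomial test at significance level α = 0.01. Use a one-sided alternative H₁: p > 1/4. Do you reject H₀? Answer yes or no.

reject H₀: yes

Exact binomial: n=30, k=23, p₀=1/4=0.2500
P(X≥23) from Σ C(n,i)·p₀^i·(1−p₀)^(n−i)
p-value (one-sided, H₁ greater) = 0.00000
At α=0.01: p < α → reject H₀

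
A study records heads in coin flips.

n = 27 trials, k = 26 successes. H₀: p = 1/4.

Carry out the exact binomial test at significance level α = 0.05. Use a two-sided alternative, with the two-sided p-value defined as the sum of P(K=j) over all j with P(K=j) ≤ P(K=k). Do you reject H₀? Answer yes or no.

Exact binomial: n=27, k=26, p₀=1/4=0.2500
P(X=j) = C(n,j)·p₀^j·(1−p₀)^(n−j); p = Σ P(X=j) over j with P(X=j) ≤ P(X=26)
p-value (two-sided) = 0.00000
At α=0.05: p < α → reject H₀

reject H₀: yes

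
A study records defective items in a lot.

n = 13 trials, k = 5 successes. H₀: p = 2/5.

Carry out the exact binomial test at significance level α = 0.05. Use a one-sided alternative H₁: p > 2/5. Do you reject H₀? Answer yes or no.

reject H₀: no

Exact binomial: n=13, k=5, p₀=2/5=0.4000
P(X≥5) from Σ C(n,i)·p₀^i·(1−p₀)^(n−i)
p-value (one-sided, H₁ greater) = 0.64696
At α=0.05: p ≥ α → fail to reject H₀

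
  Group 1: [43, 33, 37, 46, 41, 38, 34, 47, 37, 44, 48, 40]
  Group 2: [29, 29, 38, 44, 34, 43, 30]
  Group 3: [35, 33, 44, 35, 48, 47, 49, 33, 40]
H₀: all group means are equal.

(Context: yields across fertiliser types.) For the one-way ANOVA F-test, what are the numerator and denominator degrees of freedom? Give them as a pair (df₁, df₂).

k = 3 groups, N = 28 total
df = (k−1, N−k) = (3−1, 28−3) = (2, 25)

degrees of freedom = [2, 25]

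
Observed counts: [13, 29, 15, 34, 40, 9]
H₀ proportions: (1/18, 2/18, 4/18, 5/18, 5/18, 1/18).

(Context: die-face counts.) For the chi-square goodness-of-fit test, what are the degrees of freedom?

df = k − 1 = 6 − 1 = 5

degrees of freedom = 5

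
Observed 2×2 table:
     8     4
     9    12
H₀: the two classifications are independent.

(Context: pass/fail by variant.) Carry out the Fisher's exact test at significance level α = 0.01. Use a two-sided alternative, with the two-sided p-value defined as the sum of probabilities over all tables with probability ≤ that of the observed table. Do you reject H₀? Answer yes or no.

reject H₀: no

Margins: r₁=12, r₂=21, c₁=17, c₂=16, n=33
p_obs = C(12,8)·C(21,9)/C(33,17); sum pmf over tables with pmf ≤ p_obs
p-value (two-sided) = 0.28175
At α=0.01: p ≥ α → fail to reject H₀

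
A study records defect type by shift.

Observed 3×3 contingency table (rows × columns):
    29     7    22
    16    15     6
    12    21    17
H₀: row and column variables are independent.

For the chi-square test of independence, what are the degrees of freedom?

degrees of freedom = 4

df = (r−1)(c−1) = (3−1)·(3−1) = 4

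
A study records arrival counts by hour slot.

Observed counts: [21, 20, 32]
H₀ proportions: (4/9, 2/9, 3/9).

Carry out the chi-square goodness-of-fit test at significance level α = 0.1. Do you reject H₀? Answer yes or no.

n = 73; E_i = n·p_i = [32.44, 16.22, 24.33]
χ² = (21−32.44)²/32.44 + (20−16.22)²/16.22 + (32−24.33)²/24.33 = 7.3322
df = 2
p-value (upper-tail) = 0.02558
At α=0.1: p < α → reject H₀

reject H₀: yes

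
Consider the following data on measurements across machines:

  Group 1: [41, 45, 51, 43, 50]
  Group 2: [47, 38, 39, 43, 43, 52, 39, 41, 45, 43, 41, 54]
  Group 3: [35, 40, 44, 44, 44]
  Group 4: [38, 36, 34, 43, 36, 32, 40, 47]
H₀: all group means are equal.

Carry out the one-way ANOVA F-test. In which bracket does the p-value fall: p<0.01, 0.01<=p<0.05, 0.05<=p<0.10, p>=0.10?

Group means [46.00, 43.75, 41.40, 38.25], grand mean 42.267
SSB = Σnᵢ(x̄ᵢ−x̄)² = 228.917; SSW = ΣΣ(x−x̄ᵢ)² = 588.950
MSB = 228.917/3 = 76.3056; MSW = 588.950/26 = 22.6519
F = MSB/MSW = 3.3686
df = (3, 26)
p-value (upper-tail) = 0.03364
→ bracket: 0.01<=p<0.05

p-value bracket: 0.01<=p<0.05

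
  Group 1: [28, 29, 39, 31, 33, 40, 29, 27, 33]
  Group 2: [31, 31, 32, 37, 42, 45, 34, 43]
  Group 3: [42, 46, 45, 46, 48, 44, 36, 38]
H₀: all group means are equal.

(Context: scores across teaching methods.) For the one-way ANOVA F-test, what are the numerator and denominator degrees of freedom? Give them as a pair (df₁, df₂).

k = 3 groups, N = 25 total
df = (k−1, N−k) = (3−1, 25−3) = (2, 22)

degrees of freedom = [2, 22]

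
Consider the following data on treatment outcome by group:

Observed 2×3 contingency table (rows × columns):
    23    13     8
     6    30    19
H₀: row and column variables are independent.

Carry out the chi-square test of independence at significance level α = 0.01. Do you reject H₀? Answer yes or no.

reject H₀: yes

Row totals [44, 55], col totals [29, 43, 27], n=99
χ² = (23−12.89)²/12.89 + (13−19.11)²/19.11 + (8−12.00)²/12.00 + (6−16.11)²/16.11 + (30−23.89)²/23.89 + (19−15.00)²/15.00 = 20.1950
df = 2
p-value (upper-tail) = 0.00004
At α=0.01: p < α → reject H₀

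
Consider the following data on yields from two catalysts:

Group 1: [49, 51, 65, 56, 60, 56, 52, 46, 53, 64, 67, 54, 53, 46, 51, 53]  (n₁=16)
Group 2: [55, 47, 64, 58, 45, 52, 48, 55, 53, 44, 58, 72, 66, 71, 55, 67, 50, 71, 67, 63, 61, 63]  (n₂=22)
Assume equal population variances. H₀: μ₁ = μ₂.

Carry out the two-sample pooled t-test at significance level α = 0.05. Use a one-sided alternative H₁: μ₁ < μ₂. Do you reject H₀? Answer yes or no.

reject H₀: no

x̄₁=54.750, s₁=6.340, n₁=16
x̄₂=58.409, s₂=8.700, n₂=22
s_p² = [15·6.340² + 21·8.700²]/36 = 60.8977
SE = √(s_p²·(1/16+1/22)) = 2.5640
t = (54.750−58.409)/2.5640 = -1.4271
df = 36
p-value (one-sided, H₁ less) = 0.08108
At α=0.05: p ≥ α → fail to reject H₀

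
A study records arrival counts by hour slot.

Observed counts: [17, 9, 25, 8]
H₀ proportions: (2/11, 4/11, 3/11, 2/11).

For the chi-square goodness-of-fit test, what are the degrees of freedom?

df = k − 1 = 4 − 1 = 3

degrees of freedom = 3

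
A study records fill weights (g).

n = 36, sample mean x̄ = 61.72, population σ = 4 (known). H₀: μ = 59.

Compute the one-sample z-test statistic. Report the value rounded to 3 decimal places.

test statistic = 4.080

SE = σ/√n = 4/√36 = 0.6667
z = (x̄−μ₀)/SE = (61.72−59)/0.6667 = 4.0800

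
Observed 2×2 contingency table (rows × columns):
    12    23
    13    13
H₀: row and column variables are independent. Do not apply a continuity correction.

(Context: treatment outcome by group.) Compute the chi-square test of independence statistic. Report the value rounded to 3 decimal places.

Row totals [35, 26], col totals [25, 36], n=61
χ² = (12−14.34)²/14.34 + (23−20.66)²/20.66 + (13−10.66)²/10.66 + (13−15.34)²/15.34 = 1.5231
df = 1

test statistic = 1.523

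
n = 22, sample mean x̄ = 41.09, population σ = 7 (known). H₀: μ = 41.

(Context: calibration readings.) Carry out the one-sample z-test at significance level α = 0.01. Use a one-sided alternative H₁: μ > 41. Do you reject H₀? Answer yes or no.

reject H₀: no

SE = σ/√n = 7/√22 = 1.4924
z = (x̄−μ₀)/SE = (41.09−41)/1.4924 = 0.0603
p-value (one-sided, H₁ greater) = 0.47596
At α=0.01: p ≥ α → fail to reject H₀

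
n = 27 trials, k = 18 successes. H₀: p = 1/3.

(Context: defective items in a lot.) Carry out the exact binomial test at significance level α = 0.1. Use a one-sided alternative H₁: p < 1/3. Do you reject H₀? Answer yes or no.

Exact binomial: n=27, k=18, p₀=1/3=0.3333
P(X≤18) from Σ C(n,i)·p₀^i·(1−p₀)^(n−i)
p-value (one-sided, H₁ less) = 0.99991
At α=0.1: p ≥ α → fail to reject H₀

reject H₀: no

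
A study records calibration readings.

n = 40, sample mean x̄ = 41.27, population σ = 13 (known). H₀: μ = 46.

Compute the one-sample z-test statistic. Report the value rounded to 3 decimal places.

SE = σ/√n = 13/√40 = 2.0555
z = (x̄−μ₀)/SE = (41.27−46)/2.0555 = -2.3012

test statistic = -2.301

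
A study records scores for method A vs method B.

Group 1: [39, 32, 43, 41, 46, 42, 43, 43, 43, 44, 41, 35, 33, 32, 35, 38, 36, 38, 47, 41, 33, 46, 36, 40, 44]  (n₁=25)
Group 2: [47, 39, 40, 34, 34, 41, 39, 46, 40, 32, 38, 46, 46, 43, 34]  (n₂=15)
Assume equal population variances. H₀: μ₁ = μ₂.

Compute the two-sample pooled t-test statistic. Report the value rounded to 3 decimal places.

x̄₁=39.640, s₁=4.609, n₁=25
x̄₂=39.933, s₂=4.964, n₂=15
s_p² = [24·4.609² + 14·4.964²]/38 = 22.4919
SE = √(s_p²·(1/25+1/15)) = 1.5489
t = (39.640−39.933)/1.5489 = -0.1894
df = 38

test statistic = -0.189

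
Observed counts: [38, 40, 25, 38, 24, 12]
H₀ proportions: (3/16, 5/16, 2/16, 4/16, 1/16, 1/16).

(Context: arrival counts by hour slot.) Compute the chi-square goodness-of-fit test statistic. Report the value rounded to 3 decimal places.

test statistic = 21.403

n = 177; E_i = n·p_i = [33.19, 55.31, 22.12, 44.25, 11.06, 11.06]
χ² = (38−33.19)²/33.19 + (40−55.31)²/55.31 + (25−22.12)²/22.12 + (38−44.25)²/44.25 + (24−11.06)²/11.06 + (12−11.06)²/11.06 = 21.4030
df = 5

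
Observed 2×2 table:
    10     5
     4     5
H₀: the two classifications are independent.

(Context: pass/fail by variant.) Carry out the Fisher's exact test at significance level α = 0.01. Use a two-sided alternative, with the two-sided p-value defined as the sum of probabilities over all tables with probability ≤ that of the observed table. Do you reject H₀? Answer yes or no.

reject H₀: no

Margins: r₁=15, r₂=9, c₁=14, c₂=10, n=24
p_obs = C(15,10)·C(9,4)/C(24,14); sum pmf over tables with pmf ≤ p_obs
p-value (two-sided) = 0.40285
At α=0.01: p ≥ α → fail to reject H₀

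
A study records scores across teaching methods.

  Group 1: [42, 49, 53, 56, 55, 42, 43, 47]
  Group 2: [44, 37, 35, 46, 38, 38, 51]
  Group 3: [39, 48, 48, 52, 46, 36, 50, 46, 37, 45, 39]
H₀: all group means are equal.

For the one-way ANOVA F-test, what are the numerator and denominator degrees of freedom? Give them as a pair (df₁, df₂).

k = 3 groups, N = 26 total
df = (k−1, N−k) = (3−1, 26−3) = (2, 23)

degrees of freedom = [2, 23]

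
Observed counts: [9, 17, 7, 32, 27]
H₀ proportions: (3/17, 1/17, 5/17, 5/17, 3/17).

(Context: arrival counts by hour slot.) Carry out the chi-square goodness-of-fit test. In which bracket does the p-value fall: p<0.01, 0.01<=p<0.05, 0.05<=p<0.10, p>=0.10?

p-value bracket: p<0.01

n = 92; E_i = n·p_i = [16.24, 5.41, 27.06, 27.06, 16.24]
χ² = (9−16.24)²/16.24 + (17−5.41)²/5.41 + (7−27.06)²/27.06 + (32−27.06)²/27.06 + (27−16.24)²/16.24 = 50.9478
df = 4
p-value (upper-tail) = 0.00000
→ bracket: p<0.01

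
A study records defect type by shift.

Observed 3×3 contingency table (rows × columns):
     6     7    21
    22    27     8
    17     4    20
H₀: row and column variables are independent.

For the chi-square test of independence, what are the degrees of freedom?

degrees of freedom = 4

df = (r−1)(c−1) = (3−1)·(3−1) = 4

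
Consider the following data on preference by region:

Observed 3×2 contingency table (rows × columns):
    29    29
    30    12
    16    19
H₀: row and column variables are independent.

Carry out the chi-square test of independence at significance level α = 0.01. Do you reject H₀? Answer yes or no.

Row totals [58, 42, 35], col totals [75, 60], n=135
χ² = (29−32.22)²/32.22 + (29−25.78)²/25.78 + (30−23.33)²/23.33 + (12−18.67)²/18.67 + (16−19.44)²/19.44 + (19−15.56)²/15.56 = 6.3836
df = 2
p-value (upper-tail) = 0.04110
At α=0.01: p ≥ α → fail to reject H₀

reject H₀: no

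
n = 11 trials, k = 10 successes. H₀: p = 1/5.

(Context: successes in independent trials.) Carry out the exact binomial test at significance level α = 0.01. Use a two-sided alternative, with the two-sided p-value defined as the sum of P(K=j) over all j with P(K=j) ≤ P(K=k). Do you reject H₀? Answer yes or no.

reject H₀: yes

Exact binomial: n=11, k=10, p₀=1/5=0.2000
P(X=j) = C(n,j)·p₀^j·(1−p₀)^(n−j); p = Σ P(X=j) over j with P(X=j) ≤ P(X=10)
p-value (two-sided) = 0.00000
At α=0.01: p < α → reject H₀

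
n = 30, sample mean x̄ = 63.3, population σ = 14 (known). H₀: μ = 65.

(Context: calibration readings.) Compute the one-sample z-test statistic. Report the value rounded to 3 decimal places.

test statistic = -0.665

SE = σ/√n = 14/√30 = 2.5560
z = (x̄−μ₀)/SE = (63.3−65)/2.5560 = -0.6651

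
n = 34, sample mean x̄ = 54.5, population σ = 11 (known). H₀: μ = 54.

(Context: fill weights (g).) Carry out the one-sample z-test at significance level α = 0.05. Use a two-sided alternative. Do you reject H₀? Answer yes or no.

SE = σ/√n = 11/√34 = 1.8865
z = (x̄−μ₀)/SE = (54.5−54)/1.8865 = 0.2650
p-value (two-sided) = 0.79098
At α=0.05: p ≥ α → fail to reject H₀

reject H₀: no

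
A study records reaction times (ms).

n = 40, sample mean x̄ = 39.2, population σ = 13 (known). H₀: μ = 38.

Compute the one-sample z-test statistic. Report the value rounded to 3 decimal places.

SE = σ/√n = 13/√40 = 2.0555
z = (x̄−μ₀)/SE = (39.2−38)/2.0555 = 0.5838

test statistic = 0.584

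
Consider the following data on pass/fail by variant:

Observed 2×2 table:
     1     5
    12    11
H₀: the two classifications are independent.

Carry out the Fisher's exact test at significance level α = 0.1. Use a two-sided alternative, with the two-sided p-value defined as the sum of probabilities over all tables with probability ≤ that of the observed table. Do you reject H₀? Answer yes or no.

Margins: r₁=6, r₂=23, c₁=13, c₂=16, n=29
p_obs = C(6,1)·C(23,12)/C(29,13); sum pmf over tables with pmf ≤ p_obs
p-value (two-sided) = 0.18336
At α=0.1: p ≥ α → fail to reject H₀

reject H₀: no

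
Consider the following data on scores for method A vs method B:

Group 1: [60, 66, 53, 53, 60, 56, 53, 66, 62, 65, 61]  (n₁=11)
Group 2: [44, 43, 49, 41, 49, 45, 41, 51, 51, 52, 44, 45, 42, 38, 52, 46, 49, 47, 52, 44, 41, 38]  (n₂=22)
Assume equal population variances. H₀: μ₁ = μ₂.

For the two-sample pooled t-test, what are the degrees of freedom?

degrees of freedom = 31

df = n₁ + n₂ − 2 = 11 + 22 − 2 = 31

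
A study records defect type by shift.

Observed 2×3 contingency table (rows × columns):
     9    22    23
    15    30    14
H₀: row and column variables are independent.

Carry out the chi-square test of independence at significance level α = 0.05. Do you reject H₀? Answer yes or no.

reject H₀: no

Row totals [54, 59], col totals [24, 52, 37], n=113
χ² = (9−11.47)²/11.47 + (22−24.85)²/24.85 + (23−17.68)²/17.68 + (15−12.53)²/12.53 + (30−27.15)²/27.15 + (14−19.32)²/19.32 = 4.7079
df = 2
p-value (upper-tail) = 0.09499
At α=0.05: p ≥ α → fail to reject H₀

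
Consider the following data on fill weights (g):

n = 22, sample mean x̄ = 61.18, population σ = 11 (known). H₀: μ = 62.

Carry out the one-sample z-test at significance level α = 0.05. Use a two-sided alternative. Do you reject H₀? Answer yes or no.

SE = σ/√n = 11/√22 = 2.3452
z = (x̄−μ₀)/SE = (61.18−62)/2.3452 = -0.3496
p-value (two-sided) = 0.72660
At α=0.05: p ≥ α → fail to reject H₀

reject H₀: no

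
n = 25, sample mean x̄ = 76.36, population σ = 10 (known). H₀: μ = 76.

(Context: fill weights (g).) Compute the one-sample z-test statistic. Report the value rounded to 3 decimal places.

test statistic = 0.180

SE = σ/√n = 10/√25 = 2.0000
z = (x̄−μ₀)/SE = (76.36−76)/2.0000 = 0.1800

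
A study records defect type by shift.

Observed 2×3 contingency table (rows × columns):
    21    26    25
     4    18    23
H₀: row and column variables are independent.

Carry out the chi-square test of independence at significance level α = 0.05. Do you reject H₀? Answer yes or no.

Row totals [72, 45], col totals [25, 44, 48], n=117
χ² = (21−15.38)²/15.38 + (26−27.08)²/27.08 + (25−29.54)²/29.54 + (4−9.62)²/9.62 + (18−16.92)²/16.92 + (23−18.46)²/18.46 = 7.2534
df = 2
p-value (upper-tail) = 0.02660
At α=0.05: p < α → reject H₀

reject H₀: yes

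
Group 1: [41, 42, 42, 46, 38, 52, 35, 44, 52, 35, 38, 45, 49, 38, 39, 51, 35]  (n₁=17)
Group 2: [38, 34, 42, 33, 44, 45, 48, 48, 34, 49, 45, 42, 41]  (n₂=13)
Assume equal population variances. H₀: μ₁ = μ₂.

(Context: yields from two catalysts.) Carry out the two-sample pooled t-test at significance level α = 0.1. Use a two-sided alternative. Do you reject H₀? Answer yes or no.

reject H₀: no

x̄₁=42.471, s₁=5.917, n₁=17
x̄₂=41.769, s₂=5.540, n₂=13
s_p² = [16·5.917² + 12·5.540²]/28 = 33.1622
SE = √(s_p²·(1/17+1/13)) = 2.1217
t = (42.471−41.769)/2.1217 = 0.3306
df = 28
p-value (two-sided) = 0.74344
At α=0.1: p ≥ α → fail to reject H₀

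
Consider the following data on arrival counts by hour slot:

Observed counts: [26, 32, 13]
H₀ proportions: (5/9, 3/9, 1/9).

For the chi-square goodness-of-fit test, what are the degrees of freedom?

degrees of freedom = 2

df = k − 1 = 3 − 1 = 2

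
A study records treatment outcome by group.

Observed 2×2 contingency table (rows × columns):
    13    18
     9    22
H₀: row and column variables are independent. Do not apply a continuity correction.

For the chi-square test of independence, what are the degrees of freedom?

df = (r−1)(c−1) = (2−1)·(2−1) = 1

degrees of freedom = 1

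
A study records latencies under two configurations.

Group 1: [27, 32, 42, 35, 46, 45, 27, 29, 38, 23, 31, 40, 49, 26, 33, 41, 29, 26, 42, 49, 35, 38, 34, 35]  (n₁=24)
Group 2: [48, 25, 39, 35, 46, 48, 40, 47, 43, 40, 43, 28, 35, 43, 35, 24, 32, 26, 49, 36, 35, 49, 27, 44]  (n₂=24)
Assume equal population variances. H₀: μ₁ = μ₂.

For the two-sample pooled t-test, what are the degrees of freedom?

degrees of freedom = 46

df = n₁ + n₂ − 2 = 24 + 24 − 2 = 46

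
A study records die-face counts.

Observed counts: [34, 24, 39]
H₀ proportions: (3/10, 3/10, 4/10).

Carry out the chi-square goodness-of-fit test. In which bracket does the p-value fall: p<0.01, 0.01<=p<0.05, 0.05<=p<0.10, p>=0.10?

p-value bracket: p>=0.10

n = 97; E_i = n·p_i = [29.10, 29.10, 38.80]
χ² = (34−29.10)²/29.10 + (24−29.10)²/29.10 + (39−38.80)²/38.80 = 1.7199
df = 2
p-value (upper-tail) = 0.42318
→ bracket: p>=0.10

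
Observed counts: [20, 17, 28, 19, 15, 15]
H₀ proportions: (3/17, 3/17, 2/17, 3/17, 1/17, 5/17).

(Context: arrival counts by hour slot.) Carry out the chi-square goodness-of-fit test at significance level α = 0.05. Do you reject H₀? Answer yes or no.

reject H₀: yes

n = 114; E_i = n·p_i = [20.12, 20.12, 13.41, 20.12, 6.71, 33.53]
χ² = (20−20.12)²/20.12 + (17−20.12)²/20.12 + (28−13.41)²/13.41 + (19−20.12)²/20.12 + (15−6.71)²/6.71 + (15−33.53)²/33.53 = 36.9123
df = 5
p-value (upper-tail) = 0.00000
At α=0.05: p < α → reject H₀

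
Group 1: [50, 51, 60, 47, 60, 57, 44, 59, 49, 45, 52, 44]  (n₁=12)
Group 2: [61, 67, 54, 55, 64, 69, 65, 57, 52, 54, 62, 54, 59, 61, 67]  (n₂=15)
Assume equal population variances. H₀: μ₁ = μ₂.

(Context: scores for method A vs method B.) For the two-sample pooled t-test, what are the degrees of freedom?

degrees of freedom = 25

df = n₁ + n₂ − 2 = 12 + 15 − 2 = 25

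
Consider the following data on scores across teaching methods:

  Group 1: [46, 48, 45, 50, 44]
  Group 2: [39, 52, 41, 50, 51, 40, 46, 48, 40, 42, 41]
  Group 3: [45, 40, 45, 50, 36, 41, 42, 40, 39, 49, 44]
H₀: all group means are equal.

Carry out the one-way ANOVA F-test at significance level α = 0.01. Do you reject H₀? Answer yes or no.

reject H₀: no

Group means [46.60, 44.55, 42.82], grand mean 44.222
SSB = Σnᵢ(x̄ᵢ−x̄)² = 51.103; SSW = ΣΣ(x−x̄ᵢ)² = 449.564
MSB = 51.103/2 = 25.5515; MSW = 449.564/24 = 18.7318
F = MSB/MSW = 1.3641
df = (2, 24)
p-value (upper-tail) = 0.27473
At α=0.01: p ≥ α → fail to reject H₀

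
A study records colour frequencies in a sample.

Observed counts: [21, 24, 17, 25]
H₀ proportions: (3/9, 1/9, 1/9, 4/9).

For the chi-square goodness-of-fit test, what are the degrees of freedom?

df = k − 1 = 4 − 1 = 3

degrees of freedom = 3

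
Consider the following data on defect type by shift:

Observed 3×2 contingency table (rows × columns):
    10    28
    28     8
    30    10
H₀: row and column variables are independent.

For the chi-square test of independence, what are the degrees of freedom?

df = (r−1)(c−1) = (3−1)·(2−1) = 2

degrees of freedom = 2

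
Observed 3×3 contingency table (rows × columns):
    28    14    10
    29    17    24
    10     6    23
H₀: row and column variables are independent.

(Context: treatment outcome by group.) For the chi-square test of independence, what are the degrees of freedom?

df = (r−1)(c−1) = (3−1)·(3−1) = 4

degrees of freedom = 4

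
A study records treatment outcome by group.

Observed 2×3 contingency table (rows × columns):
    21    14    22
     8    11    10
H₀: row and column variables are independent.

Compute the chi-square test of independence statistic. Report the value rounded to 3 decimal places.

Row totals [57, 29], col totals [29, 25, 32], n=86
χ² = (21−19.22)²/19.22 + (14−16.57)²/16.57 + (22−21.21)²/21.21 + (8−9.78)²/9.78 + (11−8.43)²/8.43 + (10−10.79)²/10.79 = 1.7576
df = 2

test statistic = 1.758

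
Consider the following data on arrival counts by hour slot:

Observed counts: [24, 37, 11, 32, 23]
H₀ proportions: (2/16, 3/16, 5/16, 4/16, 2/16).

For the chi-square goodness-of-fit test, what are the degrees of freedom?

degrees of freedom = 4

df = k − 1 = 5 − 1 = 4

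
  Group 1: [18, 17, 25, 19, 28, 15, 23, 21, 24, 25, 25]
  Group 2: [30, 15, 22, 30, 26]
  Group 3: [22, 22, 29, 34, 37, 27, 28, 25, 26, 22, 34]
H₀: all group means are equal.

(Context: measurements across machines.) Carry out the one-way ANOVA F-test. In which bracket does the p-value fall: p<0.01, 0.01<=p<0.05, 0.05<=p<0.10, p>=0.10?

p-value bracket: 0.01<=p<0.05

Group means [21.82, 24.60, 27.82], grand mean 24.778
SSB = Σnᵢ(x̄ᵢ−x̄)² = 198.194; SSW = ΣΣ(x−x̄ᵢ)² = 602.473
MSB = 198.194/2 = 99.0970; MSW = 602.473/24 = 25.1030
F = MSB/MSW = 3.9476
df = (2, 24)
p-value (upper-tail) = 0.03295
→ bracket: 0.01<=p<0.05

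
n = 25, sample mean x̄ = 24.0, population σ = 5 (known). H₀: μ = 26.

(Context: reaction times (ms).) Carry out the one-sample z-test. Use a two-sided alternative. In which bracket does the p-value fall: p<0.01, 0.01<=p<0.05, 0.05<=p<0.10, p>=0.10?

p-value bracket: 0.01<=p<0.05

SE = σ/√n = 5/√25 = 1.0000
z = (x̄−μ₀)/SE = (24.0−26)/1.0000 = -2.0000
p-value (two-sided) = 0.04550
→ bracket: 0.01<=p<0.05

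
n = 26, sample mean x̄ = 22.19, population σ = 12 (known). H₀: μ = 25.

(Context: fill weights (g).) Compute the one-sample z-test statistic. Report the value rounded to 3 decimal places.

SE = σ/√n = 12/√26 = 2.3534
z = (x̄−μ₀)/SE = (22.19−25)/2.3534 = -1.1940

test statistic = -1.194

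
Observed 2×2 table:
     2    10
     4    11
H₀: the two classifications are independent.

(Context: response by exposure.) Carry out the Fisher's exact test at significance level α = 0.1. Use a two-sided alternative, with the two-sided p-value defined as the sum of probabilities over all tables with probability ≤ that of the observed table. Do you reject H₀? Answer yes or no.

reject H₀: no

Margins: r₁=12, r₂=15, c₁=6, c₂=21, n=27
p_obs = C(12,2)·C(15,4)/C(27,6); sum pmf over tables with pmf ≤ p_obs
p-value (two-sided) = 0.66184
At α=0.1: p ≥ α → fail to reject H₀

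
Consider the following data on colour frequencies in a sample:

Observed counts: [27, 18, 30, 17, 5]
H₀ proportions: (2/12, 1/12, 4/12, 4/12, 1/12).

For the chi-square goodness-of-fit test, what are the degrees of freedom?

df = k − 1 = 5 − 1 = 4

degrees of freedom = 4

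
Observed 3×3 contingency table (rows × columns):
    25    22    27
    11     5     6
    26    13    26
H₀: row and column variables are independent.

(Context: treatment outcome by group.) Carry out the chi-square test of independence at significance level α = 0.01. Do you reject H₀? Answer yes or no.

Row totals [74, 22, 65], col totals [62, 40, 59], n=161
χ² = (25−28.50)²/28.50 + (22−18.39)²/18.39 + (27−27.12)²/27.12 + (11−8.47)²/8.47 + (5−5.47)²/5.47 + (6−8.06)²/8.06 + (26−25.03)²/25.03 + (13−16.15)²/16.15 + (26−23.82)²/23.82 = 3.3130
df = 4
p-value (upper-tail) = 0.50688
At α=0.01: p ≥ α → fail to reject H₀

reject H₀: no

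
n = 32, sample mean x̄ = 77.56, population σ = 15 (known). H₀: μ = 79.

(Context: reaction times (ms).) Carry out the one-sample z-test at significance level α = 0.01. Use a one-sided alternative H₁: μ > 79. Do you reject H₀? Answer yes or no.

reject H₀: no

SE = σ/√n = 15/√32 = 2.6517
z = (x̄−μ₀)/SE = (77.56−79)/2.6517 = -0.5431
p-value (one-sided, H₁ greater) = 0.70646
At α=0.01: p ≥ α → fail to reject H₀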